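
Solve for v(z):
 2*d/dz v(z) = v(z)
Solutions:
 v(z) = C1*exp(z/2)


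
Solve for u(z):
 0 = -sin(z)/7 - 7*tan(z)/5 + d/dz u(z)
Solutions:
 u(z) = C1 - 7*log(cos(z))/5 - cos(z)/7


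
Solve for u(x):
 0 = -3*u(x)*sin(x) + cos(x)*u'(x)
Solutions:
 u(x) = C1/cos(x)^3


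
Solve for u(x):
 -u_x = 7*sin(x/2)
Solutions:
 u(x) = C1 + 14*cos(x/2)


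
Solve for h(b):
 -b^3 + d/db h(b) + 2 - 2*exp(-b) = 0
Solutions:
 h(b) = C1 + b^4/4 - 2*b - 2*exp(-b)


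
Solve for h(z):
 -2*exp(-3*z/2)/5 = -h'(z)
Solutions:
 h(z) = C1 - 4*exp(-3*z/2)/15


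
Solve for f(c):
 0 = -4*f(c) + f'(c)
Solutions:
 f(c) = C1*exp(4*c)


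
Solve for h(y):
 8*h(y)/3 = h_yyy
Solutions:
 h(y) = C3*exp(2*3^(2/3)*y/3) + (C1*sin(3^(1/6)*y) + C2*cos(3^(1/6)*y))*exp(-3^(2/3)*y/3)


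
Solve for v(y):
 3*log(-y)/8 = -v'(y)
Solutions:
 v(y) = C1 - 3*y*log(-y)/8 + 3*y/8


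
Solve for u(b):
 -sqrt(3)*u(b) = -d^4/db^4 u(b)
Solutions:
 u(b) = C1*exp(-3^(1/8)*b) + C2*exp(3^(1/8)*b) + C3*sin(3^(1/8)*b) + C4*cos(3^(1/8)*b)


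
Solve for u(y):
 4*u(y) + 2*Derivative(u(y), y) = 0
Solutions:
 u(y) = C1*exp(-2*y)


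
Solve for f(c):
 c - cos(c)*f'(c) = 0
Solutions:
 f(c) = C1 + Integral(c/cos(c), c)


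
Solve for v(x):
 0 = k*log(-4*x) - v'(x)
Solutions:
 v(x) = C1 + k*x*log(-x) + k*x*(-1 + 2*log(2))


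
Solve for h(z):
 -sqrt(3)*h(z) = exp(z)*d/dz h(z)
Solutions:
 h(z) = C1*exp(sqrt(3)*exp(-z))


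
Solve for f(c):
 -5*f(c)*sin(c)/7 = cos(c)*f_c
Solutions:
 f(c) = C1*cos(c)^(5/7)


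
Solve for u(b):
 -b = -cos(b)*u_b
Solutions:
 u(b) = C1 + Integral(b/cos(b), b)


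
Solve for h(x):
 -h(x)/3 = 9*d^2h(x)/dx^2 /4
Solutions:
 h(x) = C1*sin(2*sqrt(3)*x/9) + C2*cos(2*sqrt(3)*x/9)


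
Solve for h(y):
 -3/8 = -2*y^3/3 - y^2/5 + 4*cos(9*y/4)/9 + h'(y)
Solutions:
 h(y) = C1 + y^4/6 + y^3/15 - 3*y/8 - 16*sin(9*y/4)/81


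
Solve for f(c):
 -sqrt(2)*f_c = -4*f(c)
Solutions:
 f(c) = C1*exp(2*sqrt(2)*c)


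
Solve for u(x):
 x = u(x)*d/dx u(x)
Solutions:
 u(x) = -sqrt(C1 + x^2)
 u(x) = sqrt(C1 + x^2)


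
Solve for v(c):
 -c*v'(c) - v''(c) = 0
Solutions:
 v(c) = C1 + C2*erf(sqrt(2)*c/2)


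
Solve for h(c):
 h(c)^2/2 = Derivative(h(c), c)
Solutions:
 h(c) = -2/(C1 + c)


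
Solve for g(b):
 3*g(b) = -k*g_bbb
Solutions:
 g(b) = C1*exp(3^(1/3)*b*(-1/k)^(1/3)) + C2*exp(b*(-1/k)^(1/3)*(-3^(1/3) + 3^(5/6)*I)/2) + C3*exp(-b*(-1/k)^(1/3)*(3^(1/3) + 3^(5/6)*I)/2)


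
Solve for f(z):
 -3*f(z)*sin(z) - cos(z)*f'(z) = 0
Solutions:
 f(z) = C1*cos(z)^3


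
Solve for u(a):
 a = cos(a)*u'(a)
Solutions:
 u(a) = C1 + Integral(a/cos(a), a)


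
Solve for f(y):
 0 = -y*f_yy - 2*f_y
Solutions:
 f(y) = C1 + C2/y


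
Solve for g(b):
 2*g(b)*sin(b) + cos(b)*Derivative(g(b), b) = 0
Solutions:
 g(b) = C1*cos(b)^2


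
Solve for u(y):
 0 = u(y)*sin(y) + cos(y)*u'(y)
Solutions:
 u(y) = C1*cos(y)


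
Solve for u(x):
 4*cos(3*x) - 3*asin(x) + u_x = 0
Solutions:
 u(x) = C1 + 3*x*asin(x) + 3*sqrt(1 - x^2) - 4*sin(3*x)/3


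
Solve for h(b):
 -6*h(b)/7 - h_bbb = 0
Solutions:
 h(b) = C3*exp(-6^(1/3)*7^(2/3)*b/7) + (C1*sin(2^(1/3)*3^(5/6)*7^(2/3)*b/14) + C2*cos(2^(1/3)*3^(5/6)*7^(2/3)*b/14))*exp(6^(1/3)*7^(2/3)*b/14)


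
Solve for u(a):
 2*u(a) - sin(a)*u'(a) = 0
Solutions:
 u(a) = C1*(cos(a) - 1)/(cos(a) + 1)


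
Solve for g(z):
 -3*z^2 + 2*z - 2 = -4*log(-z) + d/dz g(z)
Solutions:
 g(z) = C1 - z^3 + z^2 + 4*z*log(-z) - 6*z


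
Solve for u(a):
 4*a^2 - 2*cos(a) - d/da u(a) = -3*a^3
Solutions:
 u(a) = C1 + 3*a^4/4 + 4*a^3/3 - 2*sin(a)


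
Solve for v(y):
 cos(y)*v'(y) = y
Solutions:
 v(y) = C1 + Integral(y/cos(y), y)


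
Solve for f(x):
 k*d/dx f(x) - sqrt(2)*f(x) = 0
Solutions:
 f(x) = C1*exp(sqrt(2)*x/k)


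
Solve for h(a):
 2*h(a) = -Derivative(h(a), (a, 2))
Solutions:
 h(a) = C1*sin(sqrt(2)*a) + C2*cos(sqrt(2)*a)


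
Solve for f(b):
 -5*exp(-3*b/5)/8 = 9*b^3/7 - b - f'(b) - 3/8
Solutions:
 f(b) = C1 + 9*b^4/28 - b^2/2 - 3*b/8 - 25*exp(-3*b/5)/24


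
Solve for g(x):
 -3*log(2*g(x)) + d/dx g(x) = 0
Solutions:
 -Integral(1/(log(_y) + log(2)), (_y, g(x)))/3 = C1 - x


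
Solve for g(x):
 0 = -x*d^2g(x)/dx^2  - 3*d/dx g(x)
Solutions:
 g(x) = C1 + C2/x^2


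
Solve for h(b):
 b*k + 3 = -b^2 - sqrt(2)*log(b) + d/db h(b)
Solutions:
 h(b) = C1 + b^3/3 + b^2*k/2 + sqrt(2)*b*log(b) - sqrt(2)*b + 3*b


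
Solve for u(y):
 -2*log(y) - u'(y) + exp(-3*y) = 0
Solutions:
 u(y) = C1 - 2*y*log(y) + 2*y - exp(-3*y)/3


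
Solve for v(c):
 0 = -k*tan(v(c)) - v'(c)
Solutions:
 v(c) = pi - asin(C1*exp(-c*k))
 v(c) = asin(C1*exp(-c*k))


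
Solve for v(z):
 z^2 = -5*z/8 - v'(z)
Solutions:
 v(z) = C1 - z^3/3 - 5*z^2/16


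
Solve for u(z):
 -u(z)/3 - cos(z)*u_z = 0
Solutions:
 u(z) = C1*(sin(z) - 1)^(1/6)/(sin(z) + 1)^(1/6)


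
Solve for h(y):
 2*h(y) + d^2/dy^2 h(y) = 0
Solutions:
 h(y) = C1*sin(sqrt(2)*y) + C2*cos(sqrt(2)*y)


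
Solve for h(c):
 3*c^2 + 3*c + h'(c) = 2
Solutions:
 h(c) = C1 - c^3 - 3*c^2/2 + 2*c


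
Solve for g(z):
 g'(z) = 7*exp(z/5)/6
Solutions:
 g(z) = C1 + 35*exp(z/5)/6


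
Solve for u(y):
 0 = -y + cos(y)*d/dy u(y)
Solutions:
 u(y) = C1 + Integral(y/cos(y), y)


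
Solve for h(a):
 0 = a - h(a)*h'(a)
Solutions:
 h(a) = -sqrt(C1 + a^2)
 h(a) = sqrt(C1 + a^2)


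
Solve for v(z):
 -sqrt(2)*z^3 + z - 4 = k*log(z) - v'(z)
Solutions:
 v(z) = C1 + k*z*log(z) - k*z + sqrt(2)*z^4/4 - z^2/2 + 4*z


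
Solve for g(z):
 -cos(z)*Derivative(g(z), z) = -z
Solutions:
 g(z) = C1 + Integral(z/cos(z), z)


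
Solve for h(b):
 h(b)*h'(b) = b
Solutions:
 h(b) = -sqrt(C1 + b^2)
 h(b) = sqrt(C1 + b^2)


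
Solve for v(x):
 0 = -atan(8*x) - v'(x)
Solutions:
 v(x) = C1 - x*atan(8*x) + log(64*x^2 + 1)/16


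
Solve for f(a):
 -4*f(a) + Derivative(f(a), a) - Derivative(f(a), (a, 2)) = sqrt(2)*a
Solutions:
 f(a) = -sqrt(2)*a/4 + (C1*sin(sqrt(15)*a/2) + C2*cos(sqrt(15)*a/2))*exp(a/2) - sqrt(2)/16


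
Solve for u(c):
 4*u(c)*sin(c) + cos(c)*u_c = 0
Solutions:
 u(c) = C1*cos(c)^4


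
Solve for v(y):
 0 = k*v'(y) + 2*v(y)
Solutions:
 v(y) = C1*exp(-2*y/k)


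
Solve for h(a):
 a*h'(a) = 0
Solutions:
 h(a) = C1


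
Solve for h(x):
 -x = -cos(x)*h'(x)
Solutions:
 h(x) = C1 + Integral(x/cos(x), x)


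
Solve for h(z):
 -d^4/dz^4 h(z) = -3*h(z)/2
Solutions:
 h(z) = C1*exp(-2^(3/4)*3^(1/4)*z/2) + C2*exp(2^(3/4)*3^(1/4)*z/2) + C3*sin(2^(3/4)*3^(1/4)*z/2) + C4*cos(2^(3/4)*3^(1/4)*z/2)


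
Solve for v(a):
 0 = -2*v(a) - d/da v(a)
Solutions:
 v(a) = C1*exp(-2*a)


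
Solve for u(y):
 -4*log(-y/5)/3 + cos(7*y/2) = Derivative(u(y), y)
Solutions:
 u(y) = C1 - 4*y*log(-y)/3 + 4*y/3 + 4*y*log(5)/3 + 2*sin(7*y/2)/7


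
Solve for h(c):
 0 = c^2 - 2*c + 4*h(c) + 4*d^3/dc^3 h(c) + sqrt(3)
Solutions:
 h(c) = C3*exp(-c) - c^2/4 + c/2 + (C1*sin(sqrt(3)*c/2) + C2*cos(sqrt(3)*c/2))*exp(c/2) - sqrt(3)/4


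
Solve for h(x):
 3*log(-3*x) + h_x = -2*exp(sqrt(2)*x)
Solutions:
 h(x) = C1 - 3*x*log(-x) + 3*x*(1 - log(3)) - sqrt(2)*exp(sqrt(2)*x)


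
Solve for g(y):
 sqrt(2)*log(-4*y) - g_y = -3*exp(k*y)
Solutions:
 g(y) = C1 + sqrt(2)*y*log(-y) + sqrt(2)*y*(-1 + 2*log(2)) + Piecewise((3*exp(k*y)/k, Ne(k, 0)), (3*y, True))


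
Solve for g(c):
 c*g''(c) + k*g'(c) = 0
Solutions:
 g(c) = C1 + c^(1 - re(k))*(C2*sin(log(c)*Abs(im(k))) + C3*cos(log(c)*im(k)))


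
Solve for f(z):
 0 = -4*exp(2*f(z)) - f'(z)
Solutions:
 f(z) = log(-sqrt(-1/(C1 - 4*z))) - log(2)/2
 f(z) = log(-1/(C1 - 4*z))/2 - log(2)/2


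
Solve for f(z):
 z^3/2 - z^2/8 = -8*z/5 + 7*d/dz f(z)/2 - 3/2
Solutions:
 f(z) = C1 + z^4/28 - z^3/84 + 8*z^2/35 + 3*z/7


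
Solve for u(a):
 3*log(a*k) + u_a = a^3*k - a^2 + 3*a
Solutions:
 u(a) = C1 + a^4*k/4 - a^3/3 + 3*a^2/2 - 3*a*log(a*k) + 3*a


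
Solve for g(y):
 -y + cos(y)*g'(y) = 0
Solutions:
 g(y) = C1 + Integral(y/cos(y), y)


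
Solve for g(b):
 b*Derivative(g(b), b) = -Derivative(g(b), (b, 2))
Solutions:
 g(b) = C1 + C2*erf(sqrt(2)*b/2)


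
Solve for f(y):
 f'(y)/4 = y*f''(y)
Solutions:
 f(y) = C1 + C2*y^(5/4)


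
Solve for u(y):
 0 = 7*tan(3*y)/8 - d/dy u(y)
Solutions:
 u(y) = C1 - 7*log(cos(3*y))/24


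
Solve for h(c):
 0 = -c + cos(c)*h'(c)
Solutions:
 h(c) = C1 + Integral(c/cos(c), c)


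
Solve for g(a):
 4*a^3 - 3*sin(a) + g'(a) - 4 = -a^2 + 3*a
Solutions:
 g(a) = C1 - a^4 - a^3/3 + 3*a^2/2 + 4*a - 3*cos(a)


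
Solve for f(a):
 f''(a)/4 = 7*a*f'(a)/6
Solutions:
 f(a) = C1 + C2*erfi(sqrt(21)*a/3)


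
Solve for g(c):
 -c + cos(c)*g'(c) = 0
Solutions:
 g(c) = C1 + Integral(c/cos(c), c)


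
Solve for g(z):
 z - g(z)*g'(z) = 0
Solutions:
 g(z) = -sqrt(C1 + z^2)
 g(z) = sqrt(C1 + z^2)


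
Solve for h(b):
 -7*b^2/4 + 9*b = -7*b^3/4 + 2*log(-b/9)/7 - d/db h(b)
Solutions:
 h(b) = C1 - 7*b^4/16 + 7*b^3/12 - 9*b^2/2 + 2*b*log(-b)/7 + 2*b*(-2*log(3) - 1)/7


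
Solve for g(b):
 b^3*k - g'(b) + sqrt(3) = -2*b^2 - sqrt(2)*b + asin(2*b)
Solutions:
 g(b) = C1 + b^4*k/4 + 2*b^3/3 + sqrt(2)*b^2/2 - b*asin(2*b) + sqrt(3)*b - sqrt(1 - 4*b^2)/2


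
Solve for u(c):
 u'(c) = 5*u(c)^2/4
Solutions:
 u(c) = -4/(C1 + 5*c)


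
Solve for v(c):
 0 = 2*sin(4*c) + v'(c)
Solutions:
 v(c) = C1 + cos(4*c)/2


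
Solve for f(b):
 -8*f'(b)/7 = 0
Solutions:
 f(b) = C1


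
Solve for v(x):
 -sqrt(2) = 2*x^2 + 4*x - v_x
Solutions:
 v(x) = C1 + 2*x^3/3 + 2*x^2 + sqrt(2)*x


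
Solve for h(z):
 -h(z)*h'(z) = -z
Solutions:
 h(z) = -sqrt(C1 + z^2)
 h(z) = sqrt(C1 + z^2)


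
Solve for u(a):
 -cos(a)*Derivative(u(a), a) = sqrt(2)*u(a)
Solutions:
 u(a) = C1*(sin(a) - 1)^(sqrt(2)/2)/(sin(a) + 1)^(sqrt(2)/2)


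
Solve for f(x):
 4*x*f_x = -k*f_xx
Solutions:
 f(x) = C1 + C2*sqrt(k)*erf(sqrt(2)*x*sqrt(1/k))


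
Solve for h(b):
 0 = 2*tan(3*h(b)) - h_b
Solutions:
 h(b) = -asin(C1*exp(6*b))/3 + pi/3
 h(b) = asin(C1*exp(6*b))/3


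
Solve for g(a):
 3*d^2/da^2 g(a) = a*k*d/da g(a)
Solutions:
 g(a) = Piecewise((-sqrt(6)*sqrt(pi)*C1*erf(sqrt(6)*a*sqrt(-k)/6)/(2*sqrt(-k)) - C2, (k > 0) | (k < 0)), (-C1*a - C2, True))


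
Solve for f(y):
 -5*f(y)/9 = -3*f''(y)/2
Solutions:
 f(y) = C1*exp(-sqrt(30)*y/9) + C2*exp(sqrt(30)*y/9)


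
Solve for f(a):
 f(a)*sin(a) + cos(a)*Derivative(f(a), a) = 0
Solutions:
 f(a) = C1*cos(a)


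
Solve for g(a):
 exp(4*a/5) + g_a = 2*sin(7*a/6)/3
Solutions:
 g(a) = C1 - 5*exp(4*a/5)/4 - 4*cos(7*a/6)/7


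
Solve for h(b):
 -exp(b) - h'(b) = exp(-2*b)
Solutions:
 h(b) = C1 - exp(b) + exp(-2*b)/2


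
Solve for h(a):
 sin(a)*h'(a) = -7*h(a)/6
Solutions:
 h(a) = C1*(cos(a) + 1)^(7/12)/(cos(a) - 1)^(7/12)


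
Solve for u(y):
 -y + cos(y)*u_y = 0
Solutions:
 u(y) = C1 + Integral(y/cos(y), y)


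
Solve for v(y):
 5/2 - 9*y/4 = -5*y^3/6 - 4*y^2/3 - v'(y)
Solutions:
 v(y) = C1 - 5*y^4/24 - 4*y^3/9 + 9*y^2/8 - 5*y/2


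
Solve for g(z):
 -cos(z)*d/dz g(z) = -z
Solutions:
 g(z) = C1 + Integral(z/cos(z), z)


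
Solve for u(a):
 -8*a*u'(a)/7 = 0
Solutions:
 u(a) = C1


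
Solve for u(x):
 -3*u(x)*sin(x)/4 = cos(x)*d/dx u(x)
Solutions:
 u(x) = C1*cos(x)^(3/4)


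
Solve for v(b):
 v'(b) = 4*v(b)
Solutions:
 v(b) = C1*exp(4*b)


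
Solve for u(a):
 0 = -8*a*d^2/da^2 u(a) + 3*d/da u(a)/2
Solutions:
 u(a) = C1 + C2*a^(19/16)


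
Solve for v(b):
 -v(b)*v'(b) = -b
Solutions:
 v(b) = -sqrt(C1 + b^2)
 v(b) = sqrt(C1 + b^2)


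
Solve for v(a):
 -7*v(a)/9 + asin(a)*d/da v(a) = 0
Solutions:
 v(a) = C1*exp(7*Integral(1/asin(a), a)/9)


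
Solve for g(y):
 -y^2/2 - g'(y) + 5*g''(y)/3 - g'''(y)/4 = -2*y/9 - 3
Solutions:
 g(y) = C1 + C2*exp(2*y/3) + C3*exp(6*y) - y^3/6 - 13*y^2/18 + 91*y/108


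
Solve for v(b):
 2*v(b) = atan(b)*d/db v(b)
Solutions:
 v(b) = C1*exp(2*Integral(1/atan(b), b))


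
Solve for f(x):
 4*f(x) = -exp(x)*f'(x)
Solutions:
 f(x) = C1*exp(4*exp(-x))


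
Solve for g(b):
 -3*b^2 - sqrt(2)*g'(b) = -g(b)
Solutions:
 g(b) = C1*exp(sqrt(2)*b/2) + 3*b^2 + 6*sqrt(2)*b + 12


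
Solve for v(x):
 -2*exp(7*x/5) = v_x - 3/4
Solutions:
 v(x) = C1 + 3*x/4 - 10*exp(7*x/5)/7


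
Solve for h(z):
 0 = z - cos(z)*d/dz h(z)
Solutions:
 h(z) = C1 + Integral(z/cos(z), z)


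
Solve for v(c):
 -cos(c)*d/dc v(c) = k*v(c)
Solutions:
 v(c) = C1*exp(k*(log(sin(c) - 1) - log(sin(c) + 1))/2)


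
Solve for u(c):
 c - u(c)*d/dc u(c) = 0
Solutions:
 u(c) = -sqrt(C1 + c^2)
 u(c) = sqrt(C1 + c^2)


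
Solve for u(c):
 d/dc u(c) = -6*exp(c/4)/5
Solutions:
 u(c) = C1 - 24*exp(c/4)/5


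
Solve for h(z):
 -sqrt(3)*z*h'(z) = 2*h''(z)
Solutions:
 h(z) = C1 + C2*erf(3^(1/4)*z/2)


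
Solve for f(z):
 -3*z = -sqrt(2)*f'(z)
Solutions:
 f(z) = C1 + 3*sqrt(2)*z^2/4


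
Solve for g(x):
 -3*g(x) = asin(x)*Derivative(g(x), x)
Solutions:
 g(x) = C1*exp(-3*Integral(1/asin(x), x))


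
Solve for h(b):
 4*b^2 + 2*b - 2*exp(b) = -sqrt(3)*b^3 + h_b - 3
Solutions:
 h(b) = C1 + sqrt(3)*b^4/4 + 4*b^3/3 + b^2 + 3*b - 2*exp(b)


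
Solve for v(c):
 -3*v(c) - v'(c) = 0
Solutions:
 v(c) = C1*exp(-3*c)


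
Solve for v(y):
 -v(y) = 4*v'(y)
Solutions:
 v(y) = C1*exp(-y/4)


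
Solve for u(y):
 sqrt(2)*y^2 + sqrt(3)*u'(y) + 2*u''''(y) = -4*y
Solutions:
 u(y) = C1 + C4*exp(-2^(2/3)*3^(1/6)*y/2) - sqrt(6)*y^3/9 - 2*sqrt(3)*y^2/3 + (C2*sin(6^(2/3)*y/4) + C3*cos(6^(2/3)*y/4))*exp(2^(2/3)*3^(1/6)*y/4)


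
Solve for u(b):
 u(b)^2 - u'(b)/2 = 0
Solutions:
 u(b) = -1/(C1 + 2*b)


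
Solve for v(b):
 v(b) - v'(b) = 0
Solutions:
 v(b) = C1*exp(b)


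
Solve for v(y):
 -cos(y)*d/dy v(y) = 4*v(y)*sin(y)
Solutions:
 v(y) = C1*cos(y)^4


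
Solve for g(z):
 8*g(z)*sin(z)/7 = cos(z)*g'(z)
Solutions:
 g(z) = C1/cos(z)^(8/7)


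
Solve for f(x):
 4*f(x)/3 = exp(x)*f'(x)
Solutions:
 f(x) = C1*exp(-4*exp(-x)/3)


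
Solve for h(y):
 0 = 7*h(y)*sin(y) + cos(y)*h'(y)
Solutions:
 h(y) = C1*cos(y)^7


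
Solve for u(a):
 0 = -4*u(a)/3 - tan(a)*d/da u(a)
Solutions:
 u(a) = C1/sin(a)^(4/3)


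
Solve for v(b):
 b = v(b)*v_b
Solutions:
 v(b) = -sqrt(C1 + b^2)
 v(b) = sqrt(C1 + b^2)


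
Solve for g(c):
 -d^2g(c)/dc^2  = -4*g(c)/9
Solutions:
 g(c) = C1*exp(-2*c/3) + C2*exp(2*c/3)


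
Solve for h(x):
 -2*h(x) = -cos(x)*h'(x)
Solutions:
 h(x) = C1*(sin(x) + 1)/(sin(x) - 1)


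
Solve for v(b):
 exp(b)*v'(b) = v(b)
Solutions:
 v(b) = C1*exp(-exp(-b))


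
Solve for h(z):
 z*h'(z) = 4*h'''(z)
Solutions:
 h(z) = C1 + Integral(C2*airyai(2^(1/3)*z/2) + C3*airybi(2^(1/3)*z/2), z)


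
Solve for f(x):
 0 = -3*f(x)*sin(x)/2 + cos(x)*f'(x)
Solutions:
 f(x) = C1/cos(x)^(3/2)


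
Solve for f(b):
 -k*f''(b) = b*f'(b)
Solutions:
 f(b) = C1 + C2*sqrt(k)*erf(sqrt(2)*b*sqrt(1/k)/2)


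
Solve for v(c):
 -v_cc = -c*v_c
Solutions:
 v(c) = C1 + C2*erfi(sqrt(2)*c/2)


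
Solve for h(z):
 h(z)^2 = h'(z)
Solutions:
 h(z) = -1/(C1 + z)


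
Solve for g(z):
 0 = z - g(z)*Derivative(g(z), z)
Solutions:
 g(z) = -sqrt(C1 + z^2)
 g(z) = sqrt(C1 + z^2)


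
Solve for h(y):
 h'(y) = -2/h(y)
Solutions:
 h(y) = -sqrt(C1 - 4*y)
 h(y) = sqrt(C1 - 4*y)


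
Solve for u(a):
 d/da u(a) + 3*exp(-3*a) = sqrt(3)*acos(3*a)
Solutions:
 u(a) = C1 + sqrt(3)*a*acos(3*a) - sqrt(3)*sqrt(1 - 9*a^2)/3 + exp(-3*a)


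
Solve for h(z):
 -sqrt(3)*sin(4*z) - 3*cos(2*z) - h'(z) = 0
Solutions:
 h(z) = C1 - 3*sin(2*z)/2 + sqrt(3)*cos(4*z)/4


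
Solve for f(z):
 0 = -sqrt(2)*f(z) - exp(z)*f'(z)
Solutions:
 f(z) = C1*exp(sqrt(2)*exp(-z))


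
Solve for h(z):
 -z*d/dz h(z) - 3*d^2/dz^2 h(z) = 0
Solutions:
 h(z) = C1 + C2*erf(sqrt(6)*z/6)


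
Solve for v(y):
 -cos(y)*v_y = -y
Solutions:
 v(y) = C1 + Integral(y/cos(y), y)


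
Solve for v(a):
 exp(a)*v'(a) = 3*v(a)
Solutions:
 v(a) = C1*exp(-3*exp(-a))


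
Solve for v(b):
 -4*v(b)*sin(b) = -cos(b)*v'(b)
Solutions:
 v(b) = C1/cos(b)^4


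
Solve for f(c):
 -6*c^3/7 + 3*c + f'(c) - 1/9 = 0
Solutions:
 f(c) = C1 + 3*c^4/14 - 3*c^2/2 + c/9


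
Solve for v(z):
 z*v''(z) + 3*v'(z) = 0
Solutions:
 v(z) = C1 + C2/z^2


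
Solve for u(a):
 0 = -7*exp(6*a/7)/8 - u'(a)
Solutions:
 u(a) = C1 - 49*exp(6*a/7)/48


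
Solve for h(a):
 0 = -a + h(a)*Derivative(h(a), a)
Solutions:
 h(a) = -sqrt(C1 + a^2)
 h(a) = sqrt(C1 + a^2)


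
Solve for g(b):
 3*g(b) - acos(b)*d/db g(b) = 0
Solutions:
 g(b) = C1*exp(3*Integral(1/acos(b), b))


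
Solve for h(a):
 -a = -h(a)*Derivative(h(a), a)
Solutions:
 h(a) = -sqrt(C1 + a^2)
 h(a) = sqrt(C1 + a^2)


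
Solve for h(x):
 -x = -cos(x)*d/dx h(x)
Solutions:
 h(x) = C1 + Integral(x/cos(x), x)


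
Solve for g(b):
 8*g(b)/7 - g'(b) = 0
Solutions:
 g(b) = C1*exp(8*b/7)


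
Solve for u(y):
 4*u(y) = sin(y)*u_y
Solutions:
 u(y) = C1*(cos(y)^2 - 2*cos(y) + 1)/(cos(y)^2 + 2*cos(y) + 1)


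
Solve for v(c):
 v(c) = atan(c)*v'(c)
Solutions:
 v(c) = C1*exp(Integral(1/atan(c), c))


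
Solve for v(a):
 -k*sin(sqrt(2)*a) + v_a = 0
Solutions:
 v(a) = C1 - sqrt(2)*k*cos(sqrt(2)*a)/2


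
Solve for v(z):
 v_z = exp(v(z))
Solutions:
 v(z) = log(-1/(C1 + z))


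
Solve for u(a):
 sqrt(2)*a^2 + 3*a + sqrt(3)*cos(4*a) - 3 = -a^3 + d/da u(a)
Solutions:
 u(a) = C1 + a^4/4 + sqrt(2)*a^3/3 + 3*a^2/2 - 3*a + sqrt(3)*sin(4*a)/4


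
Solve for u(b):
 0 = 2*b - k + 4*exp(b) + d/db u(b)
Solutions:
 u(b) = C1 - b^2 + b*k - 4*exp(b)


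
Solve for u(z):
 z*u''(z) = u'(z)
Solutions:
 u(z) = C1 + C2*z^2


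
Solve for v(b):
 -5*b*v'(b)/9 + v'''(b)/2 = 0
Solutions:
 v(b) = C1 + Integral(C2*airyai(30^(1/3)*b/3) + C3*airybi(30^(1/3)*b/3), b)


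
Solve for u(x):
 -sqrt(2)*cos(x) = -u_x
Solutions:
 u(x) = C1 + sqrt(2)*sin(x)


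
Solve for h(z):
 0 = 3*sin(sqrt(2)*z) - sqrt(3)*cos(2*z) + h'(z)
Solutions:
 h(z) = C1 + sqrt(3)*sin(2*z)/2 + 3*sqrt(2)*cos(sqrt(2)*z)/2


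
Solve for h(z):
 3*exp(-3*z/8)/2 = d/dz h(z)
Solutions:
 h(z) = C1 - 4*exp(-3*z/8)


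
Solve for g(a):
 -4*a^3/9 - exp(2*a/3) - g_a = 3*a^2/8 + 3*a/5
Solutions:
 g(a) = C1 - a^4/9 - a^3/8 - 3*a^2/10 - 3*exp(2*a/3)/2


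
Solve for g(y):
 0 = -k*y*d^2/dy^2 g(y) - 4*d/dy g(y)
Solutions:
 g(y) = C1 + y^(((re(k) - 4)*re(k) + im(k)^2)/(re(k)^2 + im(k)^2))*(C2*sin(4*log(y)*Abs(im(k))/(re(k)^2 + im(k)^2)) + C3*cos(4*log(y)*im(k)/(re(k)^2 + im(k)^2)))


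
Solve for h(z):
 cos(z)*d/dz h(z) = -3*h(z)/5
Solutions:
 h(z) = C1*(sin(z) - 1)^(3/10)/(sin(z) + 1)^(3/10)


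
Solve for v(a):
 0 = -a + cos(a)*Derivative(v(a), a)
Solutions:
 v(a) = C1 + Integral(a/cos(a), a)


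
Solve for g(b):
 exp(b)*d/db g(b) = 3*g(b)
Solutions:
 g(b) = C1*exp(-3*exp(-b))


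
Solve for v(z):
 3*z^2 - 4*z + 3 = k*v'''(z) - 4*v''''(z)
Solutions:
 v(z) = C1 + C2*z + C3*z^2 + C4*exp(k*z/4) + z^5/(20*k) + z^4*(-1/6 + 1/k)/k + z^3*(1/2 - 8/(3*k) + 16/k^2)/k


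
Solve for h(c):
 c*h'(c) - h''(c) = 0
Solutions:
 h(c) = C1 + C2*erfi(sqrt(2)*c/2)


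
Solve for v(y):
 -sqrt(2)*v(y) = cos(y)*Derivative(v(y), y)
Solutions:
 v(y) = C1*(sin(y) - 1)^(sqrt(2)/2)/(sin(y) + 1)^(sqrt(2)/2)


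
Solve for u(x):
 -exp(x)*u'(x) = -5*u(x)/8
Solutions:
 u(x) = C1*exp(-5*exp(-x)/8)


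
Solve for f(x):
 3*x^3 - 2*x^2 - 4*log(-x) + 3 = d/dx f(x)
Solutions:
 f(x) = C1 + 3*x^4/4 - 2*x^3/3 - 4*x*log(-x) + 7*x


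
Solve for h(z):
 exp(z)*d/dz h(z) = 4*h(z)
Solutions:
 h(z) = C1*exp(-4*exp(-z))


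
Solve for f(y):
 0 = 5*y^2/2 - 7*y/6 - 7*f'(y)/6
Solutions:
 f(y) = C1 + 5*y^3/7 - y^2/2


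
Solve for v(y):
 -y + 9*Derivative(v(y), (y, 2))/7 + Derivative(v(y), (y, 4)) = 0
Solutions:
 v(y) = C1 + C2*y + C3*sin(3*sqrt(7)*y/7) + C4*cos(3*sqrt(7)*y/7) + 7*y^3/54


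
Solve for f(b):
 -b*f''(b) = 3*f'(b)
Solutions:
 f(b) = C1 + C2/b^2


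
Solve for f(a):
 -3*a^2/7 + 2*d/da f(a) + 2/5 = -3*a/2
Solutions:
 f(a) = C1 + a^3/14 - 3*a^2/8 - a/5


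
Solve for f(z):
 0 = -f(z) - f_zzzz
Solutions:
 f(z) = (C1*sin(sqrt(2)*z/2) + C2*cos(sqrt(2)*z/2))*exp(-sqrt(2)*z/2) + (C3*sin(sqrt(2)*z/2) + C4*cos(sqrt(2)*z/2))*exp(sqrt(2)*z/2)


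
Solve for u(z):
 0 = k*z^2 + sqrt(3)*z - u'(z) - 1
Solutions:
 u(z) = C1 + k*z^3/3 + sqrt(3)*z^2/2 - z


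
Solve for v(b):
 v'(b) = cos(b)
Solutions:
 v(b) = C1 + sin(b)


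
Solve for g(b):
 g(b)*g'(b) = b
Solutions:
 g(b) = -sqrt(C1 + b^2)
 g(b) = sqrt(C1 + b^2)


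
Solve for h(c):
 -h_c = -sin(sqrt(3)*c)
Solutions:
 h(c) = C1 - sqrt(3)*cos(sqrt(3)*c)/3


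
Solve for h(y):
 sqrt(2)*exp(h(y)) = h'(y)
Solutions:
 h(y) = log(-1/(C1 + sqrt(2)*y))


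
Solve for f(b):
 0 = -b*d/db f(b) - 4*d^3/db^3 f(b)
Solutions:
 f(b) = C1 + Integral(C2*airyai(-2^(1/3)*b/2) + C3*airybi(-2^(1/3)*b/2), b)


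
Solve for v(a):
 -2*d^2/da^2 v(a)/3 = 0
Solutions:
 v(a) = C1 + C2*a


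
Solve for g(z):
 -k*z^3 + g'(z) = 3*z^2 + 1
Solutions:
 g(z) = C1 + k*z^4/4 + z^3 + z


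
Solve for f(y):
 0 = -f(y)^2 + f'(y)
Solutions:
 f(y) = -1/(C1 + y)


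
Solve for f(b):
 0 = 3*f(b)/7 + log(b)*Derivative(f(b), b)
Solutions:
 f(b) = C1*exp(-3*li(b)/7)


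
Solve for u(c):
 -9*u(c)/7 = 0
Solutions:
 u(c) = 0


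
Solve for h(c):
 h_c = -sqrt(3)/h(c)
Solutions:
 h(c) = -sqrt(C1 - 2*sqrt(3)*c)
 h(c) = sqrt(C1 - 2*sqrt(3)*c)


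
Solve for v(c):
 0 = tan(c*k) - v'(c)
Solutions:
 v(c) = C1 + Piecewise((-log(cos(c*k))/k, Ne(k, 0)), (0, True))


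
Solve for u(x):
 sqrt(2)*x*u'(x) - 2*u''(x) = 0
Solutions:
 u(x) = C1 + C2*erfi(2^(1/4)*x/2)


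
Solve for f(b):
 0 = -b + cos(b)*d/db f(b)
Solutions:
 f(b) = C1 + Integral(b/cos(b), b)


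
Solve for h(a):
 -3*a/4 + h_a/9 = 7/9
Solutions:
 h(a) = C1 + 27*a^2/8 + 7*a


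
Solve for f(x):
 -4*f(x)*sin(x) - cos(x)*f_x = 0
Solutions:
 f(x) = C1*cos(x)^4


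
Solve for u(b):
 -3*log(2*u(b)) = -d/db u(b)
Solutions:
 -Integral(1/(log(_y) + log(2)), (_y, u(b)))/3 = C1 - b


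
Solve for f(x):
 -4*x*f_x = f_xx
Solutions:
 f(x) = C1 + C2*erf(sqrt(2)*x)


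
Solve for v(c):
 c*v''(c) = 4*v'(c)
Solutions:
 v(c) = C1 + C2*c^5


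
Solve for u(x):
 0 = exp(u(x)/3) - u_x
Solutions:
 u(x) = 3*log(-1/(C1 + x)) + 3*log(3)


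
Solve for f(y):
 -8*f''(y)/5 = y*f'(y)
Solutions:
 f(y) = C1 + C2*erf(sqrt(5)*y/4)


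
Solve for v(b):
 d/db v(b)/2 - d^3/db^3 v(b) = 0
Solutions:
 v(b) = C1 + C2*exp(-sqrt(2)*b/2) + C3*exp(sqrt(2)*b/2)


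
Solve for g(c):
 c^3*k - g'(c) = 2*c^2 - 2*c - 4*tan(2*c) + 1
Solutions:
 g(c) = C1 + c^4*k/4 - 2*c^3/3 + c^2 - c - 2*log(cos(2*c))


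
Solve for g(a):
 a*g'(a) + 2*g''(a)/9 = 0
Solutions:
 g(a) = C1 + C2*erf(3*a/2)


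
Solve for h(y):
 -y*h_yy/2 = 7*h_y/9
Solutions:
 h(y) = C1 + C2/y^(5/9)


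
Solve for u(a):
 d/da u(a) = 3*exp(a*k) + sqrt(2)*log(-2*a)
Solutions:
 u(a) = C1 + sqrt(2)*a*log(-a) + sqrt(2)*a*(-1 + log(2)) + Piecewise((3*exp(a*k)/k, Ne(k, 0)), (3*a, True))


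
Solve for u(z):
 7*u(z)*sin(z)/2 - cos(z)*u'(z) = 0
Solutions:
 u(z) = C1/cos(z)^(7/2)


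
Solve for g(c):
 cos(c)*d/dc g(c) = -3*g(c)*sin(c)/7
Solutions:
 g(c) = C1*cos(c)^(3/7)


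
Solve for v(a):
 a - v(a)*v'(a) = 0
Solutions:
 v(a) = -sqrt(C1 + a^2)
 v(a) = sqrt(C1 + a^2)


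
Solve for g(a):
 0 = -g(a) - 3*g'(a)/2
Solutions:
 g(a) = C1*exp(-2*a/3)


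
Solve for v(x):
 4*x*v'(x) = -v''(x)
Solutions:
 v(x) = C1 + C2*erf(sqrt(2)*x)


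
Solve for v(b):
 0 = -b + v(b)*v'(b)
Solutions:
 v(b) = -sqrt(C1 + b^2)
 v(b) = sqrt(C1 + b^2)


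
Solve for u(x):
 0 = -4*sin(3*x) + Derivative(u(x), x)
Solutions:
 u(x) = C1 - 4*cos(3*x)/3


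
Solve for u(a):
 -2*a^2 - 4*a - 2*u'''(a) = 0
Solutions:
 u(a) = C1 + C2*a + C3*a^2 - a^5/60 - a^4/12


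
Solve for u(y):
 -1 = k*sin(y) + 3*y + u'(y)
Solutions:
 u(y) = C1 + k*cos(y) - 3*y^2/2 - y


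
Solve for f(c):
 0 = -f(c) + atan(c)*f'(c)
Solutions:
 f(c) = C1*exp(Integral(1/atan(c), c))


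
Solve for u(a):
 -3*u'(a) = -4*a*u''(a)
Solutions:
 u(a) = C1 + C2*a^(7/4)


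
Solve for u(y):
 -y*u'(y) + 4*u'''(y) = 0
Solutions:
 u(y) = C1 + Integral(C2*airyai(2^(1/3)*y/2) + C3*airybi(2^(1/3)*y/2), y)


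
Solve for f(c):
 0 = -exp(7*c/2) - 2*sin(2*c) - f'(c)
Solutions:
 f(c) = C1 - 2*exp(7*c/2)/7 + cos(2*c)


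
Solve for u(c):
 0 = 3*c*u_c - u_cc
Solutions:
 u(c) = C1 + C2*erfi(sqrt(6)*c/2)


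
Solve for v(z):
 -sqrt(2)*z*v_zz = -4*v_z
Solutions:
 v(z) = C1 + C2*z^(1 + 2*sqrt(2))


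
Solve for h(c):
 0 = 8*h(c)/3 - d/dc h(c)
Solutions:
 h(c) = C1*exp(8*c/3)


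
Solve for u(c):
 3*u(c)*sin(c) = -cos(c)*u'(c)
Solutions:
 u(c) = C1*cos(c)^3


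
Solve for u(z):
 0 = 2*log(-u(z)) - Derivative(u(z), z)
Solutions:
 -li(-u(z)) = C1 + 2*z


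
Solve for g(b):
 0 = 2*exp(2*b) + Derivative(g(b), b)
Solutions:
 g(b) = C1 - exp(2*b)


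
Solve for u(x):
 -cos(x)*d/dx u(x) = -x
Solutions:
 u(x) = C1 + Integral(x/cos(x), x)


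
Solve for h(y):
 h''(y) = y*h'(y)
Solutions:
 h(y) = C1 + C2*erfi(sqrt(2)*y/2)


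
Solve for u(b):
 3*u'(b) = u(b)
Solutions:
 u(b) = C1*exp(b/3)


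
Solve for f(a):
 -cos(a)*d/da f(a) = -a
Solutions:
 f(a) = C1 + Integral(a/cos(a), a)


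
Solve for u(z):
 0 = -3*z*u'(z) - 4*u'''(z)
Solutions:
 u(z) = C1 + Integral(C2*airyai(-6^(1/3)*z/2) + C3*airybi(-6^(1/3)*z/2), z)


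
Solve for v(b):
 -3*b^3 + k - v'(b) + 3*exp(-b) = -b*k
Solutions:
 v(b) = C1 - 3*b^4/4 + b^2*k/2 + b*k - 3*exp(-b)


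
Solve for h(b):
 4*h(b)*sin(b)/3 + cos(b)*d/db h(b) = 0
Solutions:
 h(b) = C1*cos(b)^(4/3)


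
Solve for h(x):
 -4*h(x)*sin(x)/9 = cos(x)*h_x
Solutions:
 h(x) = C1*cos(x)^(4/9)


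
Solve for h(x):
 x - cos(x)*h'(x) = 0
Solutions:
 h(x) = C1 + Integral(x/cos(x), x)


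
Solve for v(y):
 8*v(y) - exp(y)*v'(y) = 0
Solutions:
 v(y) = C1*exp(-8*exp(-y))


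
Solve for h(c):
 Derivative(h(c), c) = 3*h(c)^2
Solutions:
 h(c) = -1/(C1 + 3*c)


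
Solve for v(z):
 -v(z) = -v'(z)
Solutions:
 v(z) = C1*exp(z)


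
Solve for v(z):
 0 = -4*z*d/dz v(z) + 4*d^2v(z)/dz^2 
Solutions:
 v(z) = C1 + C2*erfi(sqrt(2)*z/2)


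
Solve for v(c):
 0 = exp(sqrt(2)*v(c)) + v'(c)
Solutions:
 v(c) = sqrt(2)*(2*log(1/(C1 + c)) - log(2))/4


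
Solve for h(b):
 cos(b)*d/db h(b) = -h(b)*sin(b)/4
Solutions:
 h(b) = C1*cos(b)^(1/4)


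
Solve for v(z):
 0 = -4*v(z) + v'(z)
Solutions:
 v(z) = C1*exp(4*z)


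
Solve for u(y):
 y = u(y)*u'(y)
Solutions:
 u(y) = -sqrt(C1 + y^2)
 u(y) = sqrt(C1 + y^2)


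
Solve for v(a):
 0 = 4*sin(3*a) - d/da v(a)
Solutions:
 v(a) = C1 - 4*cos(3*a)/3


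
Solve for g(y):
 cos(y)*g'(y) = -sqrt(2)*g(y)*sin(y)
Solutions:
 g(y) = C1*cos(y)^(sqrt(2))


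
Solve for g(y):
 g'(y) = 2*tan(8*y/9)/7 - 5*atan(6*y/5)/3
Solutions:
 g(y) = C1 - 5*y*atan(6*y/5)/3 + 25*log(36*y^2 + 25)/36 - 9*log(cos(8*y/9))/28


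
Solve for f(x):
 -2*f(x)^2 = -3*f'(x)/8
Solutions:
 f(x) = -3/(C1 + 16*x)


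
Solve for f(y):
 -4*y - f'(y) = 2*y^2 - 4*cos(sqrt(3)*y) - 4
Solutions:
 f(y) = C1 - 2*y^3/3 - 2*y^2 + 4*y + 4*sqrt(3)*sin(sqrt(3)*y)/3


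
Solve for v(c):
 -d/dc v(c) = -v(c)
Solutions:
 v(c) = C1*exp(c)


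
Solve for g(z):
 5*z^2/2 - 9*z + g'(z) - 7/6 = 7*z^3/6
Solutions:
 g(z) = C1 + 7*z^4/24 - 5*z^3/6 + 9*z^2/2 + 7*z/6


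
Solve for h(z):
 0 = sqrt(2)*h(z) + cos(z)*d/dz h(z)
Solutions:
 h(z) = C1*(sin(z) - 1)^(sqrt(2)/2)/(sin(z) + 1)^(sqrt(2)/2)


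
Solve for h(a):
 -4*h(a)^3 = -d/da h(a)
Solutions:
 h(a) = -sqrt(2)*sqrt(-1/(C1 + 4*a))/2
 h(a) = sqrt(2)*sqrt(-1/(C1 + 4*a))/2


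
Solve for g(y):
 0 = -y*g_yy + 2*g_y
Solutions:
 g(y) = C1 + C2*y^3


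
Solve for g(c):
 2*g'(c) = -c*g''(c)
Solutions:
 g(c) = C1 + C2/c


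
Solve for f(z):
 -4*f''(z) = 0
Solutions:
 f(z) = C1 + C2*z


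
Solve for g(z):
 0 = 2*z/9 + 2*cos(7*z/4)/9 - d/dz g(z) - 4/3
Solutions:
 g(z) = C1 + z^2/9 - 4*z/3 + 8*sin(7*z/4)/63


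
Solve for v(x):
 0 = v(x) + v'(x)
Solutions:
 v(x) = C1*exp(-x)


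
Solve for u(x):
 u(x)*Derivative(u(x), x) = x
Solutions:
 u(x) = -sqrt(C1 + x^2)
 u(x) = sqrt(C1 + x^2)


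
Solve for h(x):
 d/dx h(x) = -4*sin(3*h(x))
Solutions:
 h(x) = -acos((-C1 - exp(24*x))/(C1 - exp(24*x)))/3 + 2*pi/3
 h(x) = acos((-C1 - exp(24*x))/(C1 - exp(24*x)))/3


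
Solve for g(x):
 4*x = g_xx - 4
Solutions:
 g(x) = C1 + C2*x + 2*x^3/3 + 2*x^2


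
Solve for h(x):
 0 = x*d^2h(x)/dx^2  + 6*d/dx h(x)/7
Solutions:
 h(x) = C1 + C2*x^(1/7)


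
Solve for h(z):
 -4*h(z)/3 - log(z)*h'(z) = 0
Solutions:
 h(z) = C1*exp(-4*li(z)/3)


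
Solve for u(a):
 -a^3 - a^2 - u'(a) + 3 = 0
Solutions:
 u(a) = C1 - a^4/4 - a^3/3 + 3*a


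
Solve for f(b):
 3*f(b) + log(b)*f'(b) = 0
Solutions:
 f(b) = C1*exp(-3*li(b))


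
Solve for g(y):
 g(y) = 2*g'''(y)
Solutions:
 g(y) = C3*exp(2^(2/3)*y/2) + (C1*sin(2^(2/3)*sqrt(3)*y/4) + C2*cos(2^(2/3)*sqrt(3)*y/4))*exp(-2^(2/3)*y/4)


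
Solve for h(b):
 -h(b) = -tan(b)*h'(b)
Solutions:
 h(b) = C1*sin(b)


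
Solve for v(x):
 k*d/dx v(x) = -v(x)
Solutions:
 v(x) = C1*exp(-x/k)


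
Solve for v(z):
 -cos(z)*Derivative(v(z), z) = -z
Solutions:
 v(z) = C1 + Integral(z/cos(z), z)


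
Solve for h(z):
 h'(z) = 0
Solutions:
 h(z) = C1


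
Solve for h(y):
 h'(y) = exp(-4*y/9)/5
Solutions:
 h(y) = C1 - 9*exp(-4*y/9)/20


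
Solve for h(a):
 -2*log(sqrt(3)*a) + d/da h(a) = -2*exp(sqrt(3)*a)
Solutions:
 h(a) = C1 + 2*a*log(a) + a*(-2 + log(3)) - 2*sqrt(3)*exp(sqrt(3)*a)/3


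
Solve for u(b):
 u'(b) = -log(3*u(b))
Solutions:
 Integral(1/(log(_y) + log(3)), (_y, u(b))) = C1 - b


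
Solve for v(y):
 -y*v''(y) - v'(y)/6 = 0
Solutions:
 v(y) = C1 + C2*y^(5/6)


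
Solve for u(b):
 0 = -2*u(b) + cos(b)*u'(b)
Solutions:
 u(b) = C1*(sin(b) + 1)/(sin(b) - 1)


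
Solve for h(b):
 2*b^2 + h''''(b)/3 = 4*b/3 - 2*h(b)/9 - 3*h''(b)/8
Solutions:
 h(b) = -9*b^2 + 6*b + (C1*sin(2^(1/4)*3^(3/4)*b*cos(atan(sqrt(807)/27)/2)/3) + C2*cos(2^(1/4)*3^(3/4)*b*cos(atan(sqrt(807)/27)/2)/3))*exp(-2^(1/4)*3^(3/4)*b*sin(atan(sqrt(807)/27)/2)/3) + (C3*sin(2^(1/4)*3^(3/4)*b*cos(atan(sqrt(807)/27)/2)/3) + C4*cos(2^(1/4)*3^(3/4)*b*cos(atan(sqrt(807)/27)/2)/3))*exp(2^(1/4)*3^(3/4)*b*sin(atan(sqrt(807)/27)/2)/3) + 243/8


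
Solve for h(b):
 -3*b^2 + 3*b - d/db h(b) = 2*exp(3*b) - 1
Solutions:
 h(b) = C1 - b^3 + 3*b^2/2 + b - 2*exp(3*b)/3


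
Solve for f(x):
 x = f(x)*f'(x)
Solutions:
 f(x) = -sqrt(C1 + x^2)
 f(x) = sqrt(C1 + x^2)


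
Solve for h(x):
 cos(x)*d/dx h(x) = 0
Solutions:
 h(x) = C1


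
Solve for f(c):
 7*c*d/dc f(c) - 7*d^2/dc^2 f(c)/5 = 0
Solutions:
 f(c) = C1 + C2*erfi(sqrt(10)*c/2)


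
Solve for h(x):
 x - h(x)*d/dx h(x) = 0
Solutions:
 h(x) = -sqrt(C1 + x^2)
 h(x) = sqrt(C1 + x^2)


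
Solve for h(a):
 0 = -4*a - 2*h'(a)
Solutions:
 h(a) = C1 - a^2


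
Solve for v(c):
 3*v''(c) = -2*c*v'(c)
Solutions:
 v(c) = C1 + C2*erf(sqrt(3)*c/3)


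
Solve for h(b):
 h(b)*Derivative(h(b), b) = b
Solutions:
 h(b) = -sqrt(C1 + b^2)
 h(b) = sqrt(C1 + b^2)


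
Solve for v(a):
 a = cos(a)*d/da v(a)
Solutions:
 v(a) = C1 + Integral(a/cos(a), a)


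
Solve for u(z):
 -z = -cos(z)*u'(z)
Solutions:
 u(z) = C1 + Integral(z/cos(z), z)


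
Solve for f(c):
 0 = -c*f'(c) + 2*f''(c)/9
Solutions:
 f(c) = C1 + C2*erfi(3*c/2)


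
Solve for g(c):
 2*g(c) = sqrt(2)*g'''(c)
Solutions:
 g(c) = C3*exp(2^(1/6)*c) + (C1*sin(2^(1/6)*sqrt(3)*c/2) + C2*cos(2^(1/6)*sqrt(3)*c/2))*exp(-2^(1/6)*c/2)


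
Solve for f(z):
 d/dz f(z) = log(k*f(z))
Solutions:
 li(k*f(z))/k = C1 + z


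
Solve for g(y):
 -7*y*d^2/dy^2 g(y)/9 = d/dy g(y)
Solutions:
 g(y) = C1 + C2/y^(2/7)


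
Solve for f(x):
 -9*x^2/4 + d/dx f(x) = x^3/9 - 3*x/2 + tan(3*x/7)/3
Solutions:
 f(x) = C1 + x^4/36 + 3*x^3/4 - 3*x^2/4 - 7*log(cos(3*x/7))/9


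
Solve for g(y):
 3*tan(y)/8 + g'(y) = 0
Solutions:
 g(y) = C1 + 3*log(cos(y))/8


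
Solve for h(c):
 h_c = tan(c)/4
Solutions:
 h(c) = C1 - log(cos(c))/4


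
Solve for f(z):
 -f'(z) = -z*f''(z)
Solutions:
 f(z) = C1 + C2*z^2


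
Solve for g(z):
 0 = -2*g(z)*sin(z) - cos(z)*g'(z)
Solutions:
 g(z) = C1*cos(z)^2


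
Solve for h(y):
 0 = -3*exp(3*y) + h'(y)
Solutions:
 h(y) = C1 + exp(3*y)


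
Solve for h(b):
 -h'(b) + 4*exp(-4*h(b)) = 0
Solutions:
 h(b) = log(-I*(C1 + 16*b)^(1/4))
 h(b) = log(I*(C1 + 16*b)^(1/4))
 h(b) = log(-(C1 + 16*b)^(1/4))
 h(b) = log(C1 + 16*b)/4


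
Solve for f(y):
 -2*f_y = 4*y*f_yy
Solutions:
 f(y) = C1 + C2*sqrt(y)


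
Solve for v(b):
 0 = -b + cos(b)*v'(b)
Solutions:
 v(b) = C1 + Integral(b/cos(b), b)


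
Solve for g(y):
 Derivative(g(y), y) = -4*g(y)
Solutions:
 g(y) = C1*exp(-4*y)


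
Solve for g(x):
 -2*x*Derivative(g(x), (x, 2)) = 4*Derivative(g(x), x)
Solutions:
 g(x) = C1 + C2/x


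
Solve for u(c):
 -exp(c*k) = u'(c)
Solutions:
 u(c) = C1 - exp(c*k)/k


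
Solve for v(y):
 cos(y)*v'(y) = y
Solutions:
 v(y) = C1 + Integral(y/cos(y), y)


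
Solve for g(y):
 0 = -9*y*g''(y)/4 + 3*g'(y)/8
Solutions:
 g(y) = C1 + C2*y^(7/6)


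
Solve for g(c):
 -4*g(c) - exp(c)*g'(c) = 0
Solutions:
 g(c) = C1*exp(4*exp(-c))


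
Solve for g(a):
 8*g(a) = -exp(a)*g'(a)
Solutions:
 g(a) = C1*exp(8*exp(-a))


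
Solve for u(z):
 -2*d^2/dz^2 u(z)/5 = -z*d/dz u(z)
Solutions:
 u(z) = C1 + C2*erfi(sqrt(5)*z/2)


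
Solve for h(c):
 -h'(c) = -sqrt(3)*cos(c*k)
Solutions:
 h(c) = C1 + sqrt(3)*sin(c*k)/k


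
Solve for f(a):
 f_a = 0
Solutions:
 f(a) = C1


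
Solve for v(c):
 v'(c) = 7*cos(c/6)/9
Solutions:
 v(c) = C1 + 14*sin(c/6)/3


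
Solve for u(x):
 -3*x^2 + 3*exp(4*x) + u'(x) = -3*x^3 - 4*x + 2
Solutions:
 u(x) = C1 - 3*x^4/4 + x^3 - 2*x^2 + 2*x - 3*exp(4*x)/4


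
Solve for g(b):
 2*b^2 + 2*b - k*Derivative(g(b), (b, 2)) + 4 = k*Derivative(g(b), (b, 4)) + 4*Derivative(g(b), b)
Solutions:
 g(b) = C1 + C2*exp(b*(3^(1/3)*(sqrt(3)*sqrt(1 + 108/k^2) + 18/k)^(1/3)/6 - 3^(5/6)*I*(sqrt(3)*sqrt(1 + 108/k^2) + 18/k)^(1/3)/6 + 2/((-3^(1/3) + 3^(5/6)*I)*(sqrt(3)*sqrt(1 + 108/k^2) + 18/k)^(1/3)))) + C3*exp(b*(3^(1/3)*(sqrt(3)*sqrt(1 + 108/k^2) + 18/k)^(1/3)/6 + 3^(5/6)*I*(sqrt(3)*sqrt(1 + 108/k^2) + 18/k)^(1/3)/6 - 2/((3^(1/3) + 3^(5/6)*I)*(sqrt(3)*sqrt(1 + 108/k^2) + 18/k)^(1/3)))) + C4*exp(3^(1/3)*b*(-(sqrt(3)*sqrt(1 + 108/k^2) + 18/k)^(1/3) + 3^(1/3)/(sqrt(3)*sqrt(1 + 108/k^2) + 18/k)^(1/3))/3) + b^3/6 - b^2*k/8 + b^2/4 + b*k^2/16 - b*k/8 + b


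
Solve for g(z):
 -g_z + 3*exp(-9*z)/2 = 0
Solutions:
 g(z) = C1 - exp(-9*z)/6


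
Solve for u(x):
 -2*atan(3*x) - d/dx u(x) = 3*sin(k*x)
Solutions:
 u(x) = C1 - 2*x*atan(3*x) - 3*Piecewise((-cos(k*x)/k, Ne(k, 0)), (0, True)) + log(9*x^2 + 1)/3


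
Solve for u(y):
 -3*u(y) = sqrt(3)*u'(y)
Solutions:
 u(y) = C1*exp(-sqrt(3)*y)


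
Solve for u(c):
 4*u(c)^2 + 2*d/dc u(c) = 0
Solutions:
 u(c) = 1/(C1 + 2*c)


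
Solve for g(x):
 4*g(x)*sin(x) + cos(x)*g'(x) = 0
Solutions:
 g(x) = C1*cos(x)^4


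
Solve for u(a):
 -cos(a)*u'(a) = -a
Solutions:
 u(a) = C1 + Integral(a/cos(a), a)


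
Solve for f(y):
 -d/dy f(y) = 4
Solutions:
 f(y) = C1 - 4*y


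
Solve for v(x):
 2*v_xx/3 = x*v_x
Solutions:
 v(x) = C1 + C2*erfi(sqrt(3)*x/2)


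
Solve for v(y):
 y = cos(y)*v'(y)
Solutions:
 v(y) = C1 + Integral(y/cos(y), y)


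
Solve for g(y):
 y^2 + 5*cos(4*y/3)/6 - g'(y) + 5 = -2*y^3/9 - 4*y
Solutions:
 g(y) = C1 + y^4/18 + y^3/3 + 2*y^2 + 5*y + 5*sin(4*y/3)/8


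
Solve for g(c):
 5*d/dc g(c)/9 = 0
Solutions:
 g(c) = C1


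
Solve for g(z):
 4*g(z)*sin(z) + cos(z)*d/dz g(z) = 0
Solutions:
 g(z) = C1*cos(z)^4


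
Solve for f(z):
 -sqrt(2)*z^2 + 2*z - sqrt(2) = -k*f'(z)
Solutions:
 f(z) = C1 + sqrt(2)*z^3/(3*k) - z^2/k + sqrt(2)*z/k


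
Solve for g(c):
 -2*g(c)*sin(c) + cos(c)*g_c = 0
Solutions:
 g(c) = C1/cos(c)^2


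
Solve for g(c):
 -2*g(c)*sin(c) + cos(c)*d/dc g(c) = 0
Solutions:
 g(c) = C1/cos(c)^2


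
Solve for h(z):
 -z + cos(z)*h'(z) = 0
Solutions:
 h(z) = C1 + Integral(z/cos(z), z)


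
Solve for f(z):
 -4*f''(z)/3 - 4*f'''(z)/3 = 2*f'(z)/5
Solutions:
 f(z) = C1 + (C2*sin(sqrt(5)*z/10) + C3*cos(sqrt(5)*z/10))*exp(-z/2)


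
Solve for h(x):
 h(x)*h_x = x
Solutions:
 h(x) = -sqrt(C1 + x^2)
 h(x) = sqrt(C1 + x^2)


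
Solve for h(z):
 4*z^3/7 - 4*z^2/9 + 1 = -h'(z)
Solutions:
 h(z) = C1 - z^4/7 + 4*z^3/27 - z


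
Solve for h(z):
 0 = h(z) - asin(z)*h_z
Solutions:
 h(z) = C1*exp(Integral(1/asin(z), z))


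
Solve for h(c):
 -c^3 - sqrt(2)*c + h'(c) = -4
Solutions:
 h(c) = C1 + c^4/4 + sqrt(2)*c^2/2 - 4*c


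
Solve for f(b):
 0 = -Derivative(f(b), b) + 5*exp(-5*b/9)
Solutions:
 f(b) = C1 - 9*exp(-5*b/9)


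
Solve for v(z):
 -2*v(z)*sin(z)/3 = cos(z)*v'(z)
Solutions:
 v(z) = C1*cos(z)^(2/3)


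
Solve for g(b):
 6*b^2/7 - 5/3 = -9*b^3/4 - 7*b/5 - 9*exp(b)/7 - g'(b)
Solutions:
 g(b) = C1 - 9*b^4/16 - 2*b^3/7 - 7*b^2/10 + 5*b/3 - 9*exp(b)/7


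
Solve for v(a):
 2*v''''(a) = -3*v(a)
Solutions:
 v(a) = (C1*sin(6^(1/4)*a/2) + C2*cos(6^(1/4)*a/2))*exp(-6^(1/4)*a/2) + (C3*sin(6^(1/4)*a/2) + C4*cos(6^(1/4)*a/2))*exp(6^(1/4)*a/2)


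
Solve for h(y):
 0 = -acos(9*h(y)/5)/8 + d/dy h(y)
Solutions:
 Integral(1/acos(9*_y/5), (_y, h(y))) = C1 + y/8


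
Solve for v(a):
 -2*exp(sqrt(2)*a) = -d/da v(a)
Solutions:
 v(a) = C1 + sqrt(2)*exp(sqrt(2)*a)


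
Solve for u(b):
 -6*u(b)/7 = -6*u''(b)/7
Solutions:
 u(b) = C1*exp(-b) + C2*exp(b)


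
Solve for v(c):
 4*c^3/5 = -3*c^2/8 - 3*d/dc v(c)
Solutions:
 v(c) = C1 - c^4/15 - c^3/24


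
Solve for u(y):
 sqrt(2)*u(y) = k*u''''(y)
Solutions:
 u(y) = C1*exp(-2^(1/8)*y*(1/k)^(1/4)) + C2*exp(2^(1/8)*y*(1/k)^(1/4)) + C3*exp(-2^(1/8)*I*y*(1/k)^(1/4)) + C4*exp(2^(1/8)*I*y*(1/k)^(1/4))


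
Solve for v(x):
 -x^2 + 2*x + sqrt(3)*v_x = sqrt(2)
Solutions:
 v(x) = C1 + sqrt(3)*x^3/9 - sqrt(3)*x^2/3 + sqrt(6)*x/3


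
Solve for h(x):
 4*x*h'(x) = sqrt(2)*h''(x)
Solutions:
 h(x) = C1 + C2*erfi(2^(1/4)*x)


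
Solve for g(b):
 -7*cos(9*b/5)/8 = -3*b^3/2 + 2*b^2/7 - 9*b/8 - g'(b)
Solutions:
 g(b) = C1 - 3*b^4/8 + 2*b^3/21 - 9*b^2/16 + 35*sin(9*b/5)/72


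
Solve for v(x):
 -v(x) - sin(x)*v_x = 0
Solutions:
 v(x) = C1*sqrt(cos(x) + 1)/sqrt(cos(x) - 1)


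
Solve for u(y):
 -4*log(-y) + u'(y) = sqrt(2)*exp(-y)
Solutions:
 u(y) = C1 + 4*y*log(-y) - 4*y - sqrt(2)*exp(-y)


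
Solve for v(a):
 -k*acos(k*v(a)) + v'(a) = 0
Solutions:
 Integral(1/acos(_y*k), (_y, v(a))) = C1 + a*k
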